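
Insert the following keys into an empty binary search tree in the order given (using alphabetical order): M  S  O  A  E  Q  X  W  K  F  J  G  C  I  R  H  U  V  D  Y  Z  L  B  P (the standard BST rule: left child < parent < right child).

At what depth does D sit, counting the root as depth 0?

Insert M: tree is empty, so M becomes the root.
Insert S: S > M → go right. Place as right child of M.
Insert O: O > M → go right; O < S → go left. Place as left child of S.
Insert A: A < M → go left. Place as left child of M.
Insert E: E < M → go left; E > A → go right. Place as right child of A.
Insert Q: Q > M → go right; Q < S → go left; Q > O → go right. Place as right child of O.
Insert X: X > M → go right; X > S → go right. Place as right child of S.
Insert W: W > M → go right; W > S → go right; W < X → go left. Place as left child of X.
Insert K: K < M → go left; K > A → go right; K > E → go right. Place as right child of E.
Insert F: F < M → go left; F > A → go right; F > E → go right; F < K → go left. Place as left child of K.
Insert J: J < M → go left; J > A → go right; J > E → go right; J < K → go left; J > F → go right. Place as right child of F.
Insert G: G < M → go left; G > A → go right; G > E → go right; G < K → go left; G > F → go right; G < J → go left. Place as left child of J.
Insert C: C < M → go left; C > A → go right; C < E → go left. Place as left child of E.
Insert I: I < M → go left; I > A → go right; I > E → go right; I < K → go left; I > F → go right; I < J → go left; I > G → go right. Place as right child of G.
Insert R: R > M → go right; R < S → go left; R > O → go right; R > Q → go right. Place as right child of Q.
Insert H: H < M → go left; H > A → go right; H > E → go right; H < K → go left; H > F → go right; H < J → go left; H > G → go right; H < I → go left. Place as left child of I.
Insert U: U > M → go right; U > S → go right; U < X → go left; U < W → go left. Place as left child of W.
Insert V: V > M → go right; V > S → go right; V < X → go left; V < W → go left; V > U → go right. Place as right child of U.
Insert D: D < M → go left; D > A → go right; D < E → go left; D > C → go right. Place as right child of C.
Insert Y: Y > M → go right; Y > S → go right; Y > X → go right. Place as right child of X.
Insert Z: Z > M → go right; Z > S → go right; Z > X → go right; Z > Y → go right. Place as right child of Y.
Insert L: L < M → go left; L > A → go right; L > E → go right; L > K → go right. Place as right child of K.
Insert B: B < M → go left; B > A → go right; B < E → go left; B < C → go left. Place as left child of C.
Insert P: P > M → go right; P < S → go left; P > O → go right; P < Q → go left. Place as left child of Q.

Path to D: M → A → E → C → D, which is 4 edges.

4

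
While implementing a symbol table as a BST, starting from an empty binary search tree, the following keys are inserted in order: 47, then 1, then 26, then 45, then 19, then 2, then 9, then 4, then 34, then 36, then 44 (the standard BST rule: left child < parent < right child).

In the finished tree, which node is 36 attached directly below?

47: root
1: left child of 47 (depth 1)
26: right child of 1 (depth 2)
45: right child of 26 (depth 3)
19: left child of 26 (depth 3)
2: left child of 19 (depth 4)
9: right child of 2 (depth 5)
4: left child of 9 (depth 6)
34: left child of 45 (depth 4)
36: right child of 34 (depth 5)
44: right child of 36 (depth 6)

34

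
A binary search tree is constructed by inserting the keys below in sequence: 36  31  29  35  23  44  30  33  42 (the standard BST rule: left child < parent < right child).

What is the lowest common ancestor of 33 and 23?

36: root
31: left child of 36 (depth 1)
29: left child of 31 (depth 2)
35: right child of 31 (depth 2)
23: left child of 29 (depth 3)
44: right child of 36 (depth 1)
30: right child of 29 (depth 3)
33: left child of 35 (depth 3)
42: left child of 44 (depth 2)

Path to 33: 36 → 31 → 35 → 33
Path to 23: 36 → 31 → 29 → 23
The paths share a prefix ending at 31, then split left and right.

31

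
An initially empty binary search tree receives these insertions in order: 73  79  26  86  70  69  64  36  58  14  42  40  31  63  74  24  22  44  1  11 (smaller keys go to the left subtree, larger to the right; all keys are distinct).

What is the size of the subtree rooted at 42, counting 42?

73: root
79: right child of 73 (depth 1)
26: left child of 73 (depth 1)
86: right child of 79 (depth 2)
70: right child of 26 (depth 2)
69: left child of 70 (depth 3)
64: left child of 69 (depth 4)
36: left child of 64 (depth 5)
58: right child of 36 (depth 6)
14: left child of 26 (depth 2)
42: left child of 58 (depth 7)
40: left child of 42 (depth 8)
31: left child of 36 (depth 6)
63: right child of 58 (depth 7)
74: left child of 79 (depth 2)
24: right child of 14 (depth 3)
22: left child of 24 (depth 4)
44: right child of 42 (depth 8)
1: left child of 14 (depth 3)
11: right child of 1 (depth 4)

Subtree rooted at 42 contains: 42, 40, 44 — 3 nodes.

3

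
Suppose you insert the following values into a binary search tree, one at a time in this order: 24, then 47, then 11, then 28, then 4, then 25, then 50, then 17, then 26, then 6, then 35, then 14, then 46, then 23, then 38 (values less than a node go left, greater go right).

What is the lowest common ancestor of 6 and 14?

11

Insert 24: tree is empty, so 24 becomes the root.
Insert 47: 47 > 24 → go right. Place as right child of 24.
Insert 11: 11 < 24 → go left. Place as left child of 24.
Insert 28: 28 > 24 → go right; 28 < 47 → go left. Place as left child of 47.
Insert 4: 4 < 24 → go left; 4 < 11 → go left. Place as left child of 11.
Insert 25: 25 > 24 → go right; 25 < 47 → go left; 25 < 28 → go left. Place as left child of 28.
Insert 50: 50 > 24 → go right; 50 > 47 → go right. Place as right child of 47.
Insert 17: 17 < 24 → go left; 17 > 11 → go right. Place as right child of 11.
Insert 26: 26 > 24 → go right; 26 < 47 → go left; 26 < 28 → go left; 26 > 25 → go right. Place as right child of 25.
Insert 6: 6 < 24 → go left; 6 < 11 → go left; 6 > 4 → go right. Place as right child of 4.
Insert 35: 35 > 24 → go right; 35 < 47 → go left; 35 > 28 → go right. Place as right child of 28.
Insert 14: 14 < 24 → go left; 14 > 11 → go right; 14 < 17 → go left. Place as left child of 17.
Insert 46: 46 > 24 → go right; 46 < 47 → go left; 46 > 28 → go right; 46 > 35 → go right. Place as right child of 35.
Insert 23: 23 < 24 → go left; 23 > 11 → go right; 23 > 17 → go right. Place as right child of 17.
Insert 38: 38 > 24 → go right; 38 < 47 → go left; 38 > 28 → go right; 38 > 35 → go right; 38 < 46 → go left. Place as left child of 46.

Path to 6: 24 → 11 → 4 → 6
Path to 14: 24 → 11 → 17 → 14
The paths share a prefix ending at 11, then split left and right.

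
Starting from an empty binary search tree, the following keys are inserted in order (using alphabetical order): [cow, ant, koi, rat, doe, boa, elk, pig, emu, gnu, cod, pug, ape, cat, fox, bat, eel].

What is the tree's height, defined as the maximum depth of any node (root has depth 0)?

6

Resulting structure (node: left, right):
  cow: L=ant, R=koi
  ant: L=–, R=boa
  koi: L=doe, R=rat
  rat: L=pig, R=–
  doe: L=–, R=elk
  boa: L=ape, R=cod
  elk: L=eel, R=emu
  pig: L=–, R=pug
  emu: L=–, R=gnu
  gnu: L=fox, R=–
  cod: L=cat, R=–
  pug: L=–, R=–
  ape: L=–, R=bat
  cat: L=–, R=–
  fox: L=–, R=–
  bat: L=–, R=–
  eel: L=–, R=–

The deepest node is fox at depth 6.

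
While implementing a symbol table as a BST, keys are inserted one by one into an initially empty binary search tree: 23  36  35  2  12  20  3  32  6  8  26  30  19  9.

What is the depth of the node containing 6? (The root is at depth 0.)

4

Insert 23: tree is empty, so 23 becomes the root.
Insert 36: 36 > 23 → go right. Place as right child of 23.
Insert 35: 35 > 23 → go right; 35 < 36 → go left. Place as left child of 36.
Insert 2: 2 < 23 → go left. Place as left child of 23.
Insert 12: 12 < 23 → go left; 12 > 2 → go right. Place as right child of 2.
Insert 20: 20 < 23 → go left; 20 > 2 → go right; 20 > 12 → go right. Place as right child of 12.
Insert 3: 3 < 23 → go left; 3 > 2 → go right; 3 < 12 → go left. Place as left child of 12.
Insert 32: 32 > 23 → go right; 32 < 36 → go left; 32 < 35 → go left. Place as left child of 35.
Insert 6: 6 < 23 → go left; 6 > 2 → go right; 6 < 12 → go left; 6 > 3 → go right. Place as right child of 3.
Insert 8: 8 < 23 → go left; 8 > 2 → go right; 8 < 12 → go left; 8 > 3 → go right; 8 > 6 → go right. Place as right child of 6.
Insert 26: 26 > 23 → go right; 26 < 36 → go left; 26 < 35 → go left; 26 < 32 → go left. Place as left child of 32.
Insert 30: 30 > 23 → go right; 30 < 36 → go left; 30 < 35 → go left; 30 < 32 → go left; 30 > 26 → go right. Place as right child of 26.
Insert 19: 19 < 23 → go left; 19 > 2 → go right; 19 > 12 → go right; 19 < 20 → go left. Place as left child of 20.
Insert 9: 9 < 23 → go left; 9 > 2 → go right; 9 < 12 → go left; 9 > 3 → go right; 9 > 6 → go right; 9 > 8 → go right. Place as right child of 8.

Path to 6: 23 → 2 → 12 → 3 → 6, which is 4 edges.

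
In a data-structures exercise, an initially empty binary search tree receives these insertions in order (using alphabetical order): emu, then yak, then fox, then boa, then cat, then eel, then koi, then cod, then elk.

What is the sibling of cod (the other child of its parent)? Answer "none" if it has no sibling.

elk

emu: root
yak: right child of emu (depth 1)
fox: left child of yak (depth 2)
boa: left child of emu (depth 1)
cat: right child of boa (depth 2)
eel: right child of cat (depth 3)
koi: right child of fox (depth 3)
cod: left child of eel (depth 4)
elk: right child of eel (depth 4)

cod's parent is eel; the other child of eel is elk.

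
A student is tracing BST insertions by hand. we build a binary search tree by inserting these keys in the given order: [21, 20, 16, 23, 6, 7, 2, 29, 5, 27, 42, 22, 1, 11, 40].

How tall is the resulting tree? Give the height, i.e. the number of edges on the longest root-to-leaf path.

21: root
20: left child of 21 (depth 1)
16: left child of 20 (depth 2)
23: right child of 21 (depth 1)
6: left child of 16 (depth 3)
7: right child of 6 (depth 4)
2: left child of 6 (depth 4)
29: right child of 23 (depth 2)
5: right child of 2 (depth 5)
27: left child of 29 (depth 3)
42: right child of 29 (depth 3)
22: left child of 23 (depth 2)
1: left child of 2 (depth 5)
11: right child of 7 (depth 5)
40: left child of 42 (depth 4)

The deepest node is 5 at depth 5.

5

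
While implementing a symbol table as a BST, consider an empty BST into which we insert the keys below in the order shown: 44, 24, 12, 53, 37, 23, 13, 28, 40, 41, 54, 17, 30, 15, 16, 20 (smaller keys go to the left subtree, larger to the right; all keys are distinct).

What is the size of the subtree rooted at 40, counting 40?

2

Insert 44: tree is empty, so 44 becomes the root.
Insert 24: 24 < 44 → go left. Place as left child of 44.
Insert 12: 12 < 44 → go left; 12 < 24 → go left. Place as left child of 24.
Insert 53: 53 > 44 → go right. Place as right child of 44.
Insert 37: 37 < 44 → go left; 37 > 24 → go right. Place as right child of 24.
Insert 23: 23 < 44 → go left; 23 < 24 → go left; 23 > 12 → go right. Place as right child of 12.
Insert 13: 13 < 44 → go left; 13 < 24 → go left; 13 > 12 → go right; 13 < 23 → go left. Place as left child of 23.
Insert 28: 28 < 44 → go left; 28 > 24 → go right; 28 < 37 → go left. Place as left child of 37.
Insert 40: 40 < 44 → go left; 40 > 24 → go right; 40 > 37 → go right. Place as right child of 37.
Insert 41: 41 < 44 → go left; 41 > 24 → go right; 41 > 37 → go right; 41 > 40 → go right. Place as right child of 40.
Insert 54: 54 > 44 → go right; 54 > 53 → go right. Place as right child of 53.
Insert 17: 17 < 44 → go left; 17 < 24 → go left; 17 > 12 → go right; 17 < 23 → go left; 17 > 13 → go right. Place as right child of 13.
Insert 30: 30 < 44 → go left; 30 > 24 → go right; 30 < 37 → go left; 30 > 28 → go right. Place as right child of 28.
Insert 15: 15 < 44 → go left; 15 < 24 → go left; 15 > 12 → go right; 15 < 23 → go left; 15 > 13 → go right; 15 < 17 → go left. Place as left child of 17.
Insert 16: 16 < 44 → go left; 16 < 24 → go left; 16 > 12 → go right; 16 < 23 → go left; 16 > 13 → go right; 16 < 17 → go left; 16 > 15 → go right. Place as right child of 15.
Insert 20: 20 < 44 → go left; 20 < 24 → go left; 20 > 12 → go right; 20 < 23 → go left; 20 > 13 → go right; 20 > 17 → go right. Place as right child of 17.

Subtree rooted at 40 contains: 40, 41 — 2 nodes.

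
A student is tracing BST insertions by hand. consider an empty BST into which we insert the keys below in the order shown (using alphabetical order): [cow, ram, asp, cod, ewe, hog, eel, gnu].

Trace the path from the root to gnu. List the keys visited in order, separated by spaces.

cow ram ewe hog gnu

Resulting structure (node: left, right):
  cow: L=asp, R=ram
  ram: L=ewe, R=–
  asp: L=–, R=cod
  cod: L=–, R=–
  ewe: L=eel, R=hog
  hog: L=gnu, R=–
  eel: L=–, R=–
  gnu: L=–, R=–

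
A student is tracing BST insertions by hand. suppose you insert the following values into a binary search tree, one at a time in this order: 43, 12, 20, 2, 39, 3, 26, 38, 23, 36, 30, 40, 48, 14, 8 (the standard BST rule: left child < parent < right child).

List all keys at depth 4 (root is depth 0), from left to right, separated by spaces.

8 26 40

43: root
12: left child of 43 (depth 1)
20: right child of 12 (depth 2)
2: left child of 12 (depth 2)
39: right child of 20 (depth 3)
3: right child of 2 (depth 3)
26: left child of 39 (depth 4)
38: right child of 26 (depth 5)
23: left child of 26 (depth 5)
36: left child of 38 (depth 6)
30: left child of 36 (depth 7)
40: right child of 39 (depth 4)
48: right child of 43 (depth 1)
14: left child of 20 (depth 3)
8: right child of 3 (depth 4)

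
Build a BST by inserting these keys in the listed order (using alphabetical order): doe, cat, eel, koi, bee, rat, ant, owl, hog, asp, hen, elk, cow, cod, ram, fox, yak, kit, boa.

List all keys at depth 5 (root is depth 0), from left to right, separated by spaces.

doe: root
cat: left child of doe (depth 1)
eel: right child of doe (depth 1)
koi: right child of eel (depth 2)
bee: left child of cat (depth 2)
rat: right child of koi (depth 3)
ant: left child of bee (depth 3)
owl: left child of rat (depth 4)
hog: left child of koi (depth 3)
asp: right child of ant (depth 4)
hen: left child of hog (depth 4)
elk: left child of hen (depth 5)
cow: right child of cat (depth 2)
cod: left child of cow (depth 3)
ram: right child of owl (depth 5)
fox: right child of elk (depth 6)
yak: right child of rat (depth 4)
kit: right child of hog (depth 4)
boa: right child of bee (depth 3)

elk ram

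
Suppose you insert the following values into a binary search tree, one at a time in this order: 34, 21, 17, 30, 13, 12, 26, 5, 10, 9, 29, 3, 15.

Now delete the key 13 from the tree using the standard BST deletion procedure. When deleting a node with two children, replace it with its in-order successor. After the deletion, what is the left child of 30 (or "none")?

Insert 34: tree is empty, so 34 becomes the root.
Insert 21: 21 < 34 → go left. Place as left child of 34.
Insert 17: 17 < 34 → go left; 17 < 21 → go left. Place as left child of 21.
Insert 30: 30 < 34 → go left; 30 > 21 → go right. Place as right child of 21.
Insert 13: 13 < 34 → go left; 13 < 21 → go left; 13 < 17 → go left. Place as left child of 17.
Insert 12: 12 < 34 → go left; 12 < 21 → go left; 12 < 17 → go left; 12 < 13 → go left. Place as left child of 13.
Insert 26: 26 < 34 → go left; 26 > 21 → go right; 26 < 30 → go left. Place as left child of 30.
Insert 5: 5 < 34 → go left; 5 < 21 → go left; 5 < 17 → go left; 5 < 13 → go left; 5 < 12 → go left. Place as left child of 12.
Insert 10: 10 < 34 → go left; 10 < 21 → go left; 10 < 17 → go left; 10 < 13 → go left; 10 < 12 → go left; 10 > 5 → go right. Place as right child of 5.
Insert 9: 9 < 34 → go left; 9 < 21 → go left; 9 < 17 → go left; 9 < 13 → go left; 9 < 12 → go left; 9 > 5 → go right; 9 < 10 → go left. Place as left child of 10.
Insert 29: 29 < 34 → go left; 29 > 21 → go right; 29 < 30 → go left; 29 > 26 → go right. Place as right child of 26.
Insert 3: 3 < 34 → go left; 3 < 21 → go left; 3 < 17 → go left; 3 < 13 → go left; 3 < 12 → go left; 3 < 5 → go left. Place as left child of 5.
Insert 15: 15 < 34 → go left; 15 < 21 → go left; 15 < 17 → go left; 15 > 13 → go right. Place as right child of 13.

Delete 13 (two children — replace with in-order successor).
After deletion, 30's left child: 26.

26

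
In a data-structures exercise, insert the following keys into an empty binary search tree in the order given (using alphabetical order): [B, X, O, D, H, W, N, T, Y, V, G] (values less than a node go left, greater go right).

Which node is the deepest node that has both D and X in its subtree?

Insert B: tree is empty, so B becomes the root.
Insert X: X > B → go right. Place as right child of B.
Insert O: O > B → go right; O < X → go left. Place as left child of X.
Insert D: D > B → go right; D < X → go left; D < O → go left. Place as left child of O.
Insert H: H > B → go right; H < X → go left; H < O → go left; H > D → go right. Place as right child of D.
Insert W: W > B → go right; W < X → go left; W > O → go right. Place as right child of O.
Insert N: N > B → go right; N < X → go left; N < O → go left; N > D → go right; N > H → go right. Place as right child of H.
Insert T: T > B → go right; T < X → go left; T > O → go right; T < W → go left. Place as left child of W.
Insert Y: Y > B → go right; Y > X → go right. Place as right child of X.
Insert V: V > B → go right; V < X → go left; V > O → go right; V < W → go left; V > T → go right. Place as right child of T.
Insert G: G > B → go right; G < X → go left; G < O → go left; G > D → go right; G < H → go left. Place as left child of H.

Path to D: B → X → O → D
Path to X: B → X
X lies on both paths and is an ancestor of the other node.

X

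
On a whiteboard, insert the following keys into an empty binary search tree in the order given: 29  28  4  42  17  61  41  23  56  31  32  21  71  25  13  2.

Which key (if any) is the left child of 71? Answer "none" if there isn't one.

none

Insert 29: tree is empty, so 29 becomes the root.
Insert 28: 28 < 29 → go left. Place as left child of 29.
Insert 4: 4 < 29 → go left; 4 < 28 → go left. Place as left child of 28.
Insert 42: 42 > 29 → go right. Place as right child of 29.
Insert 17: 17 < 29 → go left; 17 < 28 → go left; 17 > 4 → go right. Place as right child of 4.
Insert 61: 61 > 29 → go right; 61 > 42 → go right. Place as right child of 42.
Insert 41: 41 > 29 → go right; 41 < 42 → go left. Place as left child of 42.
Insert 23: 23 < 29 → go left; 23 < 28 → go left; 23 > 4 → go right; 23 > 17 → go right. Place as right child of 17.
Insert 56: 56 > 29 → go right; 56 > 42 → go right; 56 < 61 → go left. Place as left child of 61.
Insert 31: 31 > 29 → go right; 31 < 42 → go left; 31 < 41 → go left. Place as left child of 41.
Insert 32: 32 > 29 → go right; 32 < 42 → go left; 32 < 41 → go left; 32 > 31 → go right. Place as right child of 31.
Insert 21: 21 < 29 → go left; 21 < 28 → go left; 21 > 4 → go right; 21 > 17 → go right; 21 < 23 → go left. Place as left child of 23.
Insert 71: 71 > 29 → go right; 71 > 42 → go right; 71 > 61 → go right. Place as right child of 61.
Insert 25: 25 < 29 → go left; 25 < 28 → go left; 25 > 4 → go right; 25 > 17 → go right; 25 > 23 → go right. Place as right child of 23.
Insert 13: 13 < 29 → go left; 13 < 28 → go left; 13 > 4 → go right; 13 < 17 → go left. Place as left child of 17.
Insert 2: 2 < 29 → go left; 2 < 28 → go left; 2 < 4 → go left. Place as left child of 4.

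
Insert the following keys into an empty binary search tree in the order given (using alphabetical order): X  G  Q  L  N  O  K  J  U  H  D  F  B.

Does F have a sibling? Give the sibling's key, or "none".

X: root
G: left child of X (depth 1)
Q: right child of G (depth 2)
L: left child of Q (depth 3)
N: right child of L (depth 4)
O: right child of N (depth 5)
K: left child of L (depth 4)
J: left child of K (depth 5)
U: right child of Q (depth 3)
H: left child of J (depth 6)
D: left child of G (depth 2)
F: right child of D (depth 3)
B: left child of D (depth 3)

F's parent is D; the other child of D is B.

B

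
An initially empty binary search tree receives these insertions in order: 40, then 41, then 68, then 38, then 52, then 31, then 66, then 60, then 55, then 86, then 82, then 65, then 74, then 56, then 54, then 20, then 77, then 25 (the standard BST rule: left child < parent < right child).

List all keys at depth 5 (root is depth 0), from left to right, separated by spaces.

60 74

Insert 40: tree is empty, so 40 becomes the root.
Insert 41: 41 > 40 → go right. Place as right child of 40.
Insert 68: 68 > 40 → go right; 68 > 41 → go right. Place as right child of 41.
Insert 38: 38 < 40 → go left. Place as left child of 40.
Insert 52: 52 > 40 → go right; 52 > 41 → go right; 52 < 68 → go left. Place as left child of 68.
Insert 31: 31 < 40 → go left; 31 < 38 → go left. Place as left child of 38.
Insert 66: 66 > 40 → go right; 66 > 41 → go right; 66 < 68 → go left; 66 > 52 → go right. Place as right child of 52.
Insert 60: 60 > 40 → go right; 60 > 41 → go right; 60 < 68 → go left; 60 > 52 → go right; 60 < 66 → go left. Place as left child of 66.
Insert 55: 55 > 40 → go right; 55 > 41 → go right; 55 < 68 → go left; 55 > 52 → go right; 55 < 66 → go left; 55 < 60 → go left. Place as left child of 60.
Insert 86: 86 > 40 → go right; 86 > 41 → go right; 86 > 68 → go right. Place as right child of 68.
Insert 82: 82 > 40 → go right; 82 > 41 → go right; 82 > 68 → go right; 82 < 86 → go left. Place as left child of 86.
Insert 65: 65 > 40 → go right; 65 > 41 → go right; 65 < 68 → go left; 65 > 52 → go right; 65 < 66 → go left; 65 > 60 → go right. Place as right child of 60.
Insert 74: 74 > 40 → go right; 74 > 41 → go right; 74 > 68 → go right; 74 < 86 → go left; 74 < 82 → go left. Place as left child of 82.
Insert 56: 56 > 40 → go right; 56 > 41 → go right; 56 < 68 → go left; 56 > 52 → go right; 56 < 66 → go left; 56 < 60 → go left; 56 > 55 → go right. Place as right child of 55.
Insert 54: 54 > 40 → go right; 54 > 41 → go right; 54 < 68 → go left; 54 > 52 → go right; 54 < 66 → go left; 54 < 60 → go left; 54 < 55 → go left. Place as left child of 55.
Insert 20: 20 < 40 → go left; 20 < 38 → go left; 20 < 31 → go left. Place as left child of 31.
Insert 77: 77 > 40 → go right; 77 > 41 → go right; 77 > 68 → go right; 77 < 86 → go left; 77 < 82 → go left; 77 > 74 → go right. Place as right child of 74.
Insert 25: 25 < 40 → go left; 25 < 38 → go left; 25 < 31 → go left; 25 > 20 → go right. Place as right child of 20.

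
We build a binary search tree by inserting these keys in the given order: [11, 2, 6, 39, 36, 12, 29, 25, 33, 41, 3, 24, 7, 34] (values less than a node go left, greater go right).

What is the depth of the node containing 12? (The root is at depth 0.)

3

11: root
2: left child of 11 (depth 1)
6: right child of 2 (depth 2)
39: right child of 11 (depth 1)
36: left child of 39 (depth 2)
12: left child of 36 (depth 3)
29: right child of 12 (depth 4)
25: left child of 29 (depth 5)
33: right child of 29 (depth 5)
41: right child of 39 (depth 2)
3: left child of 6 (depth 3)
24: left child of 25 (depth 6)
7: right child of 6 (depth 3)
34: right child of 33 (depth 6)

Path to 12: 11 → 39 → 36 → 12, which is 3 edges.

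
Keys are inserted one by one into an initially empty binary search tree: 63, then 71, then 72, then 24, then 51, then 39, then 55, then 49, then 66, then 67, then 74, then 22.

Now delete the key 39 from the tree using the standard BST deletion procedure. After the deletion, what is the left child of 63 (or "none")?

63: root
71: right child of 63 (depth 1)
72: right child of 71 (depth 2)
24: left child of 63 (depth 1)
51: right child of 24 (depth 2)
39: left child of 51 (depth 3)
55: right child of 51 (depth 3)
49: right child of 39 (depth 4)
66: left child of 71 (depth 2)
67: right child of 66 (depth 3)
74: right child of 72 (depth 3)
22: left child of 24 (depth 2)

Delete 39 (at most one child — splice it out).
After deletion, 63's left child: 24.

24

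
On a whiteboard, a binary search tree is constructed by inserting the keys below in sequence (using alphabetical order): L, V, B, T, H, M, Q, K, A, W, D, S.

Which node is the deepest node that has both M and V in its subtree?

L: root
V: right child of L (depth 1)
B: left child of L (depth 1)
T: left child of V (depth 2)
H: right child of B (depth 2)
M: left child of T (depth 3)
Q: right child of M (depth 4)
K: right child of H (depth 3)
A: left child of B (depth 2)
W: right child of V (depth 2)
D: left child of H (depth 3)
S: right child of Q (depth 5)

Path to M: L → V → T → M
Path to V: L → V
V lies on both paths and is an ancestor of the other node.

V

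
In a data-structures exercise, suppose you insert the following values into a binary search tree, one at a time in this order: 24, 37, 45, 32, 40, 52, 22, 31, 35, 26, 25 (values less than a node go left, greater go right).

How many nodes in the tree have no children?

24: root
37: right child of 24 (depth 1)
45: right child of 37 (depth 2)
32: left child of 37 (depth 2)
40: left child of 45 (depth 3)
52: right child of 45 (depth 3)
22: left child of 24 (depth 1)
31: left child of 32 (depth 3)
35: right child of 32 (depth 3)
26: left child of 31 (depth 4)
25: left child of 26 (depth 5)

Leaves: 22, 25, 35, 40, 52 — 5 in total.

5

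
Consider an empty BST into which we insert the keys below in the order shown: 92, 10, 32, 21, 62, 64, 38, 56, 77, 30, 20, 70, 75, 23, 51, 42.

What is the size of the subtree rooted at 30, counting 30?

2

Resulting structure (node: left, right):
  92: L=10, R=–
  10: L=–, R=32
  32: L=21, R=62
  21: L=20, R=30
  62: L=38, R=64
  64: L=–, R=77
  38: L=–, R=56
  56: L=51, R=–
  77: L=70, R=–
  30: L=23, R=–
  20: L=–, R=–
  70: L=–, R=75
  75: L=–, R=–
  23: L=–, R=–
  51: L=42, R=–
  42: L=–, R=–

Subtree rooted at 30 contains: 30, 23 — 2 nodes.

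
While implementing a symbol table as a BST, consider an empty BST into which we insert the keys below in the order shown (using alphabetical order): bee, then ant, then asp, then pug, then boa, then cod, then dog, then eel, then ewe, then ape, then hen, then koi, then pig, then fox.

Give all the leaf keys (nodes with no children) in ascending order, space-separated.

ape fox pig

bee: root
ant: left child of bee (depth 1)
asp: right child of ant (depth 2)
pug: right child of bee (depth 1)
boa: left child of pug (depth 2)
cod: right child of boa (depth 3)
dog: right child of cod (depth 4)
eel: right child of dog (depth 5)
ewe: right child of eel (depth 6)
ape: left child of asp (depth 3)
hen: right child of ewe (depth 7)
koi: right child of hen (depth 8)
pig: right child of koi (depth 9)
fox: left child of hen (depth 8)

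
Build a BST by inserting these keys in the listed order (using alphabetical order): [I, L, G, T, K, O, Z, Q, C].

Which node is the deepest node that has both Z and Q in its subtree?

T

I: root
L: right child of I (depth 1)
G: left child of I (depth 1)
T: right child of L (depth 2)
K: left child of L (depth 2)
O: left child of T (depth 3)
Z: right child of T (depth 3)
Q: right child of O (depth 4)
C: left child of G (depth 2)

Path to Z: I → L → T → Z
Path to Q: I → L → T → O → Q
The paths share a prefix ending at T, then split left and right.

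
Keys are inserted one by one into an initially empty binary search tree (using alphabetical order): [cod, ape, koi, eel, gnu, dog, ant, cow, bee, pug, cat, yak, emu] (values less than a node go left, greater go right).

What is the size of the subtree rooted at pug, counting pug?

2

cod: root
ape: left child of cod (depth 1)
koi: right child of cod (depth 1)
eel: left child of koi (depth 2)
gnu: right child of eel (depth 3)
dog: left child of eel (depth 3)
ant: left child of ape (depth 2)
cow: left child of dog (depth 4)
bee: right child of ape (depth 2)
pug: right child of koi (depth 2)
cat: right child of bee (depth 3)
yak: right child of pug (depth 3)
emu: left child of gnu (depth 4)

Subtree rooted at pug contains: pug, yak — 2 nodes.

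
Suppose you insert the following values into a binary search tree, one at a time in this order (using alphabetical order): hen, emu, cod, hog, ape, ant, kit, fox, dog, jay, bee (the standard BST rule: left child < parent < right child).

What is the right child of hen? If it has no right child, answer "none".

Insert hen: tree is empty, so hen becomes the root.
Insert emu: emu < hen → go left. Place as left child of hen.
Insert cod: cod < hen → go left; cod < emu → go left. Place as left child of emu.
Insert hog: hog > hen → go right. Place as right child of hen.
Insert ape: ape < hen → go left; ape < emu → go left; ape < cod → go left. Place as left child of cod.
Insert ant: ant < hen → go left; ant < emu → go left; ant < cod → go left; ant < ape → go left. Place as left child of ape.
Insert kit: kit > hen → go right; kit > hog → go right. Place as right child of hog.
Insert fox: fox < hen → go left; fox > emu → go right. Place as right child of emu.
Insert dog: dog < hen → go left; dog < emu → go left; dog > cod → go right. Place as right child of cod.
Insert jay: jay > hen → go right; jay > hog → go right; jay < kit → go left. Place as left child of kit.
Insert bee: bee < hen → go left; bee < emu → go left; bee < cod → go left; bee > ape → go right. Place as right child of ape.

hog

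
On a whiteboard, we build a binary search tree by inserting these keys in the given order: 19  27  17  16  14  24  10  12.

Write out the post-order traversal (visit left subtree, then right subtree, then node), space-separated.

12 10 14 16 17 24 27 19

Resulting structure (node: left, right):
  19: L=17, R=27
  27: L=24, R=–
  17: L=16, R=–
  16: L=14, R=–
  14: L=10, R=–
  24: L=–, R=–
  10: L=–, R=12
  12: L=–, R=–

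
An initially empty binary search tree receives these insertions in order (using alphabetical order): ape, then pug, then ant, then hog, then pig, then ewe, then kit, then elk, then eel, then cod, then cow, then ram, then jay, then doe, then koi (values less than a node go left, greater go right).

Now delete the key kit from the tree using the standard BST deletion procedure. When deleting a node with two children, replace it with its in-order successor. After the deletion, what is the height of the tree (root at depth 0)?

8

Resulting structure (node: left, right):
  ape: L=ant, R=pug
  pug: L=hog, R=ram
  ant: L=–, R=–
  hog: L=ewe, R=pig
  pig: L=kit, R=–
  ewe: L=elk, R=–
  kit: L=jay, R=koi
  elk: L=eel, R=–
  eel: L=cod, R=–
  cod: L=–, R=cow
  cow: L=–, R=doe
  ram: L=–, R=–
  jay: L=–, R=–
  doe: L=–, R=–
  koi: L=–, R=–

Delete kit (two children — replace with in-order successor).
After deletion, deepest node is doe at depth 8.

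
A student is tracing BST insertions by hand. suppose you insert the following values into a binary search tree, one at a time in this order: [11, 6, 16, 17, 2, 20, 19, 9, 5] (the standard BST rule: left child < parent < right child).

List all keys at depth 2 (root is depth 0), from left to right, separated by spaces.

2 9 17

Insert 11: tree is empty, so 11 becomes the root.
Insert 6: 6 < 11 → go left. Place as left child of 11.
Insert 16: 16 > 11 → go right. Place as right child of 11.
Insert 17: 17 > 11 → go right; 17 > 16 → go right. Place as right child of 16.
Insert 2: 2 < 11 → go left; 2 < 6 → go left. Place as left child of 6.
Insert 20: 20 > 11 → go right; 20 > 16 → go right; 20 > 17 → go right. Place as right child of 17.
Insert 19: 19 > 11 → go right; 19 > 16 → go right; 19 > 17 → go right; 19 < 20 → go left. Place as left child of 20.
Insert 9: 9 < 11 → go left; 9 > 6 → go right. Place as right child of 6.
Insert 5: 5 < 11 → go left; 5 < 6 → go left; 5 > 2 → go right. Place as right child of 2.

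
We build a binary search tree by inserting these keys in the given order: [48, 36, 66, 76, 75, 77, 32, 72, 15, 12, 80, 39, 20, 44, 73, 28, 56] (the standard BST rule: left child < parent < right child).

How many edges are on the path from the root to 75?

3

48: root
36: left child of 48 (depth 1)
66: right child of 48 (depth 1)
76: right child of 66 (depth 2)
75: left child of 76 (depth 3)
77: right child of 76 (depth 3)
32: left child of 36 (depth 2)
72: left child of 75 (depth 4)
15: left child of 32 (depth 3)
12: left child of 15 (depth 4)
80: right child of 77 (depth 4)
39: right child of 36 (depth 2)
20: right child of 15 (depth 4)
44: right child of 39 (depth 3)
73: right child of 72 (depth 5)
28: right child of 20 (depth 5)
56: left child of 66 (depth 2)

Path to 75: 48 → 66 → 76 → 75, which is 3 edges.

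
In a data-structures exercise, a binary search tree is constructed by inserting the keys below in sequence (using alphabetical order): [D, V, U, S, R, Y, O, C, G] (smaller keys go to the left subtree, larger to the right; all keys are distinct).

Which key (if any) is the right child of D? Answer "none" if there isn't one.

V

Insert D: tree is empty, so D becomes the root.
Insert V: V > D → go right. Place as right child of D.
Insert U: U > D → go right; U < V → go left. Place as left child of V.
Insert S: S > D → go right; S < V → go left; S < U → go left. Place as left child of U.
Insert R: R > D → go right; R < V → go left; R < U → go left; R < S → go left. Place as left child of S.
Insert Y: Y > D → go right; Y > V → go right. Place as right child of V.
Insert O: O > D → go right; O < V → go left; O < U → go left; O < S → go left; O < R → go left. Place as left child of R.
Insert C: C < D → go left. Place as left child of D.
Insert G: G > D → go right; G < V → go left; G < U → go left; G < S → go left; G < R → go left; G < O → go left. Place as left child of O.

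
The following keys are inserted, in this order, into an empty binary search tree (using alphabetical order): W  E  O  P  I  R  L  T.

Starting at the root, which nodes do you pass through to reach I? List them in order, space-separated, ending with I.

W E O I

W: root
E: left child of W (depth 1)
O: right child of E (depth 2)
P: right child of O (depth 3)
I: left child of O (depth 3)
R: right child of P (depth 4)
L: right child of I (depth 4)
T: right child of R (depth 5)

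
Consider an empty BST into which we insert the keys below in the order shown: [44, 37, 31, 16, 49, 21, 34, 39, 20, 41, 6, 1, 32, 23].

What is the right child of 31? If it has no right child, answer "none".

44: root
37: left child of 44 (depth 1)
31: left child of 37 (depth 2)
16: left child of 31 (depth 3)
49: right child of 44 (depth 1)
21: right child of 16 (depth 4)
34: right child of 31 (depth 3)
39: right child of 37 (depth 2)
20: left child of 21 (depth 5)
41: right child of 39 (depth 3)
6: left child of 16 (depth 4)
1: left child of 6 (depth 5)
32: left child of 34 (depth 4)
23: right child of 21 (depth 5)

34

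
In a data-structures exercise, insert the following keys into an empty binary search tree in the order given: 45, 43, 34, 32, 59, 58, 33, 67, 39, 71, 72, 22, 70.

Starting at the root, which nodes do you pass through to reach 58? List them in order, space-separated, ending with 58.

45 59 58

45: root
43: left child of 45 (depth 1)
34: left child of 43 (depth 2)
32: left child of 34 (depth 3)
59: right child of 45 (depth 1)
58: left child of 59 (depth 2)
33: right child of 32 (depth 4)
67: right child of 59 (depth 2)
39: right child of 34 (depth 3)
71: right child of 67 (depth 3)
72: right child of 71 (depth 4)
22: left child of 32 (depth 4)
70: left child of 71 (depth 4)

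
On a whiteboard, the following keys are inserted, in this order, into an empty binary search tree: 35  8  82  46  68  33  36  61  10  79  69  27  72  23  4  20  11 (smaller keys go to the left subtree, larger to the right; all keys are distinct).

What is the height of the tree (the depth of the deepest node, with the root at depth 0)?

7

35: root
8: left child of 35 (depth 1)
82: right child of 35 (depth 1)
46: left child of 82 (depth 2)
68: right child of 46 (depth 3)
33: right child of 8 (depth 2)
36: left child of 46 (depth 3)
61: left child of 68 (depth 4)
10: left child of 33 (depth 3)
79: right child of 68 (depth 4)
69: left child of 79 (depth 5)
27: right child of 10 (depth 4)
72: right child of 69 (depth 6)
23: left child of 27 (depth 5)
4: left child of 8 (depth 2)
20: left child of 23 (depth 6)
11: left child of 20 (depth 7)

The deepest node is 11 at depth 7.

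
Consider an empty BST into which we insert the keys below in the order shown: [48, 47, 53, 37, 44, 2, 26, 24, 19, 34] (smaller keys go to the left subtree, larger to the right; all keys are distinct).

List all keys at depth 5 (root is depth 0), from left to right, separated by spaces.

24 34

48: root
47: left child of 48 (depth 1)
53: right child of 48 (depth 1)
37: left child of 47 (depth 2)
44: right child of 37 (depth 3)
2: left child of 37 (depth 3)
26: right child of 2 (depth 4)
24: left child of 26 (depth 5)
19: left child of 24 (depth 6)
34: right child of 26 (depth 5)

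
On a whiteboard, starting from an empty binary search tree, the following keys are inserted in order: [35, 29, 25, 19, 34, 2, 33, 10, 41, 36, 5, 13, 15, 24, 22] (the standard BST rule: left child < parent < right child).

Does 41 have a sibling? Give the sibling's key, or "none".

35: root
29: left child of 35 (depth 1)
25: left child of 29 (depth 2)
19: left child of 25 (depth 3)
34: right child of 29 (depth 2)
2: left child of 19 (depth 4)
33: left child of 34 (depth 3)
10: right child of 2 (depth 5)
41: right child of 35 (depth 1)
36: left child of 41 (depth 2)
5: left child of 10 (depth 6)
13: right child of 10 (depth 6)
15: right child of 13 (depth 7)
24: right child of 19 (depth 4)
22: left child of 24 (depth 5)

41's parent is 35; the other child of 35 is 29.

29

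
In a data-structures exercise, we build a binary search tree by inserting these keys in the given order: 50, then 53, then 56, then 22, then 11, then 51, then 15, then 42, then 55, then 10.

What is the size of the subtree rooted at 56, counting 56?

2

Insert 50: tree is empty, so 50 becomes the root.
Insert 53: 53 > 50 → go right. Place as right child of 50.
Insert 56: 56 > 50 → go right; 56 > 53 → go right. Place as right child of 53.
Insert 22: 22 < 50 → go left. Place as left child of 50.
Insert 11: 11 < 50 → go left; 11 < 22 → go left. Place as left child of 22.
Insert 51: 51 > 50 → go right; 51 < 53 → go left. Place as left child of 53.
Insert 15: 15 < 50 → go left; 15 < 22 → go left; 15 > 11 → go right. Place as right child of 11.
Insert 42: 42 < 50 → go left; 42 > 22 → go right. Place as right child of 22.
Insert 55: 55 > 50 → go right; 55 > 53 → go right; 55 < 56 → go left. Place as left child of 56.
Insert 10: 10 < 50 → go left; 10 < 22 → go left; 10 < 11 → go left. Place as left child of 11.

Subtree rooted at 56 contains: 56, 55 — 2 nodes.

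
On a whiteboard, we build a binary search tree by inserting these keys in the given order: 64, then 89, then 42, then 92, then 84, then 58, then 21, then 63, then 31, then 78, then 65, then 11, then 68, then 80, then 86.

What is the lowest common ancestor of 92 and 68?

89

Resulting structure (node: left, right):
  64: L=42, R=89
  89: L=84, R=92
  42: L=21, R=58
  92: L=–, R=–
  84: L=78, R=86
  58: L=–, R=63
  21: L=11, R=31
  63: L=–, R=–
  31: L=–, R=–
  78: L=65, R=80
  65: L=–, R=68
  11: L=–, R=–
  68: L=–, R=–
  80: L=–, R=–
  86: L=–, R=–

Path to 92: 64 → 89 → 92
Path to 68: 64 → 89 → 84 → 78 → 65 → 68
The paths share a prefix ending at 89, then split left and right.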